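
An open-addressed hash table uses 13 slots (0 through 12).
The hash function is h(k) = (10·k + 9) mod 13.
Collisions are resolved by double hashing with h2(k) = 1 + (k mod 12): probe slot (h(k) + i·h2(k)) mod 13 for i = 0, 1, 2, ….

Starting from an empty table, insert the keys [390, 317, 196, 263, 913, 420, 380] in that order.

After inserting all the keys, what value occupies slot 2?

913

Insert 390: h=9, slot 9 empty => index 9.
Insert 317: h=7, slot 7 empty => index 7.
Insert 196: h=6, slot 6 empty => index 6.
Insert 263: h=0, slot 0 empty => index 0.
Insert 913: h=0, h2=2, slot 0 occupied => index 2.
Insert 420: h=10, slot 10 empty => index 10.
Insert 380: h=0, h2=9, slots 0,9 occupied => index 5.
Table: [263, -, 913, -, -, 380, 196, 317, -, 390, 420, -, -]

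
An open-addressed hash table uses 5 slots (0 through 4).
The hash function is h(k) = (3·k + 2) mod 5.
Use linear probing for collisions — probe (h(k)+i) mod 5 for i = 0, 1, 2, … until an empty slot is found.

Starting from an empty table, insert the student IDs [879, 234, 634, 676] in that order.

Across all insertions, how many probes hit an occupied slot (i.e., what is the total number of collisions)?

879 hashes to 4; slot 4 is free -> place at 4.
234 hashes to 4; 4 taken -> place at 0.
634 hashes to 4; 4,0 taken -> place at 1.
676 hashes to 0; 0,1 taken -> place at 2.
Table: [234, 634, 676, ∅, 879]

5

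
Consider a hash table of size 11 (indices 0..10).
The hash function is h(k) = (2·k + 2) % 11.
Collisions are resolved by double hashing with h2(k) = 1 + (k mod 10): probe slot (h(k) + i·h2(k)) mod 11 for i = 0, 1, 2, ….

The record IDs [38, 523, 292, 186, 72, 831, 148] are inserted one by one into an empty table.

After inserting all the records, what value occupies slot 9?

72

Insert 38: h=1, slot 1 empty -> index 1.
Insert 523: h=3, slot 3 empty -> index 3.
Insert 292: h=3, h2=3, slot 3 occupied -> index 6.
Insert 186: h=0, slot 0 empty -> index 0.
Insert 72: h=3, h2=3, slots 3,6 occupied -> index 9.
Insert 831: h=3, h2=2, slot 3 occupied -> index 5.
Insert 148: h=1, h2=9, slot 1 occupied -> index 10.
Table: [186, 38, ., 523, ., 831, 292, ., ., 72, 148]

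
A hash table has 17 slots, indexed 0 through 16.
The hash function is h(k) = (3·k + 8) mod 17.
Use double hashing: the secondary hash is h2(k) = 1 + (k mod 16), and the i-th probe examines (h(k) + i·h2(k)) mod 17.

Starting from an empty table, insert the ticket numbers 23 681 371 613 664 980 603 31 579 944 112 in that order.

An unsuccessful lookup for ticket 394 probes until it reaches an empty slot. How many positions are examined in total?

23: h=9 => slot 9
681: h=11 => slot 11
371: h=16 => slot 16
613: h=11, h2=6, probe 11,0 => slot 0
664: h=11, h2=9, probe 11,3 => slot 3
980: h=7 => slot 7
603: h=15 => slot 15
31: h=16, h2=16, probe 16,15,14 => slot 14
579: h=11, h2=4, probe 11,15,2 => slot 2
944: h=1 => slot 1
112: h=4 => slot 4
Table: [613, 944, 579, 664, 112, -, -, 980, -, 23, -, 681, -, -, 31, 603, 371]
Lookup 394: h=0, h2=11, probe 0,11,5 → slot 5 empty, not found.

3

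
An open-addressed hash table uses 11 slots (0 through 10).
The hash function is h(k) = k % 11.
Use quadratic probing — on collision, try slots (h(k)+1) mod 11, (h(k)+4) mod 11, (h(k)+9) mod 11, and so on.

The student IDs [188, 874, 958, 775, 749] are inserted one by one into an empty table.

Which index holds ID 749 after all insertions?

188: h=1 -> slot 1
874: h=5 -> slot 5
958: h=1, probe 1,2 -> slot 2
775: h=5, probe 5,6 -> slot 6
749: h=1, probe 1,2,5,10 -> slot 10
Table: [∅, 188, 958, ∅, ∅, 874, 775, ∅, ∅, ∅, 749]

10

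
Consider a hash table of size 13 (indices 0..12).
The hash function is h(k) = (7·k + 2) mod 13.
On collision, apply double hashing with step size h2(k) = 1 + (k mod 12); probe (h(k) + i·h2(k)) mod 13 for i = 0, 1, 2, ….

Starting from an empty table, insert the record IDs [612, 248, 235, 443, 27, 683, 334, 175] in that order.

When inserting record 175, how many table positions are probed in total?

Insert 612: h=9, slot 9 empty -> index 9.
Insert 248: h=9, h2=9, slot 9 occupied -> index 5.
Insert 235: h=9, h2=8, slot 9 occupied -> index 4.
Insert 443: h=9, h2=12, slot 9 occupied -> index 8.
Insert 27: h=9, h2=4, slot 9 occupied -> index 0.
Insert 683: h=12, slot 12 empty -> index 12.
Insert 334: h=0, h2=11, slot 0 occupied -> index 11.
Insert 175: h=5, h2=8, slots 5,0,8 occupied -> index 3.
Table: [27, -, -, 175, 235, 248, -, -, 443, 612, -, 334, 683]

4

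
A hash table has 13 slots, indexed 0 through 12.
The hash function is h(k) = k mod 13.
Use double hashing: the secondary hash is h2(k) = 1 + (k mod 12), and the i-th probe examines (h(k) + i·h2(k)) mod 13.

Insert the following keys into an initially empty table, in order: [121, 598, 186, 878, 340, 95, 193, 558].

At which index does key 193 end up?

121: h=4 -> slot 4
598: h=0 -> slot 0
186: h=4, h2=7, probe 4,11 -> slot 11
878: h=7 -> slot 7
340: h=2 -> slot 2
95: h=4, h2=12, probe 4,3 -> slot 3
193: h=11, h2=2, probe 11,0,2,4,6 -> slot 6
558: h=12 -> slot 12
Table: [598, -, 340, 95, 121, -, 193, 878, -, -, -, 186, 558]

6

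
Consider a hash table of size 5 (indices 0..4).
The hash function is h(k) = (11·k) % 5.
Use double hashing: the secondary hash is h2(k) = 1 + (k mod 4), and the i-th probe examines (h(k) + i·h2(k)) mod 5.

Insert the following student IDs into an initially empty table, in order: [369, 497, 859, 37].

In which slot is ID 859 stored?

3

Insert 369: h=4, slot 4 empty -> index 4.
Insert 497: h=2, slot 2 empty -> index 2.
Insert 859: h=4, h2=4, slot 4 occupied -> index 3.
Insert 37: h=2, h2=2, slots 2,4 occupied -> index 1.
Table: [∅, 37, 497, 859, 369]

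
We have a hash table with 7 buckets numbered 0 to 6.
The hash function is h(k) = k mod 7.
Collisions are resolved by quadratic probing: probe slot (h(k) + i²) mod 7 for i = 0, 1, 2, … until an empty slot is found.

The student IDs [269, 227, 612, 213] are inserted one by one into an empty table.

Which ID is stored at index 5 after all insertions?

269: h=3 => slot 3
227: h=3, probe 3,4 => slot 4
612: h=3, probe 3,4,0 => slot 0
213: h=3, probe 3,4,0,5 => slot 5
Table: [612, _, _, 269, 227, 213, _]

213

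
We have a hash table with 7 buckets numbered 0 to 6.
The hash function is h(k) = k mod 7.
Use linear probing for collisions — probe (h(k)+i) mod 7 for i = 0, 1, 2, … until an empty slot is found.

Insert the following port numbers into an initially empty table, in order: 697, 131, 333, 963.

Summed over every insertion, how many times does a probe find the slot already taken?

5

Insert 697: h=4, slot 4 empty => index 4.
Insert 131: h=5, slot 5 empty => index 5.
Insert 333: h=4, slots 4,5 occupied => index 6.
Insert 963: h=4, slots 4,5,6 occupied => index 0.
Table: [963, ∅, ∅, ∅, 697, 131, 333]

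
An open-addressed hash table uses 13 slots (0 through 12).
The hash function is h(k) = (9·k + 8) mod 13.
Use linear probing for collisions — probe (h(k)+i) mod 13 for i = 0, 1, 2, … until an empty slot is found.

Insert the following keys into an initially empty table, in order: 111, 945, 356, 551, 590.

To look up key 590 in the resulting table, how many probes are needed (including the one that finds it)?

Insert 111: h=6, slot 6 empty => index 6.
Insert 945: h=11, slot 11 empty => index 11.
Insert 356: h=1, slot 1 empty => index 1.
Insert 551: h=1, slot 1 occupied => index 2.
Insert 590: h=1, slots 1,2 occupied => index 3.
Table: [∅, 356, 551, 590, ∅, ∅, 111, ∅, ∅, ∅, ∅, 945, ∅]
Lookup 590: h=1, probe 1,2,3 → found at 3.

3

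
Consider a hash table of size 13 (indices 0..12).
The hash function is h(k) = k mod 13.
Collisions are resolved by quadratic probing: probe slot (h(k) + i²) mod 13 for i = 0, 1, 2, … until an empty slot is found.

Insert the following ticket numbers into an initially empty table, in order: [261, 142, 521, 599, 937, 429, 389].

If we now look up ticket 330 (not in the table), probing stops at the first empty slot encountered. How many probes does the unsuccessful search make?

261: h=1 => slot 1
142: h=12 => slot 12
521: h=1, probe 1,2 => slot 2
599: h=1, probe 1,2,5 => slot 5
937: h=1, probe 1,2,5,10 => slot 10
429: h=0 => slot 0
389: h=12, probe 12,0,3 => slot 3
Table: [429, 261, 521, 389, —, 599, —, —, —, —, 937, —, 142]
Lookup 330: h=5, probe 5,6 → slot 6 empty, not found.

2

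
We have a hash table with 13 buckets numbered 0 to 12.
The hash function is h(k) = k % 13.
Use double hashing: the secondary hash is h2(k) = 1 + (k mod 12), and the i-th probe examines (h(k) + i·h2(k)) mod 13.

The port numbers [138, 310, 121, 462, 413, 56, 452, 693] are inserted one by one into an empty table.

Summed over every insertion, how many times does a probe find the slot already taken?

138: h=8 => slot 8
310: h=11 => slot 11
121: h=4 => slot 4
462: h=7 => slot 7
413: h=10 => slot 10
56: h=4, h2=9, probe 4,0 => slot 0
452: h=10, h2=9, probe 10,6 => slot 6
693: h=4, h2=10, probe 4,1 => slot 1
Table: [56, 693, _, _, 121, _, 452, 462, 138, _, 413, 310, _]

3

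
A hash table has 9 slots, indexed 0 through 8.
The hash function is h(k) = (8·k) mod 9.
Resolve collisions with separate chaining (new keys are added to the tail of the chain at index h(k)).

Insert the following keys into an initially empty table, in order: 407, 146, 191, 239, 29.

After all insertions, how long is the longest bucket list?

4

Insert 407: h=7, bucket 7 empty -> new chain.
Insert 146: h=7, bucket 7 nonempty -> append to chain.
Insert 191: h=7, bucket 7 nonempty -> append to chain.
Insert 239: h=4, bucket 4 empty -> new chain.
Insert 29: h=7, bucket 7 nonempty -> append to chain.
Final buckets:
0: —
1: —
2: —
3: —
4: 239
5: —
6: —
7: 407 -> 146 -> 191 -> 29
8: —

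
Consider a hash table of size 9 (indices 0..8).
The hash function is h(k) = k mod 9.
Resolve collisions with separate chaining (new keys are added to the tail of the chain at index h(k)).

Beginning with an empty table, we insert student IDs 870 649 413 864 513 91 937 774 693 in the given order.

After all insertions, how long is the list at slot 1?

870 → bucket 6
649 → bucket 1
413 → bucket 8
864 → bucket 0
513 → bucket 0 (collision)
91 → bucket 1 (collision)
937 → bucket 1 (collision)
774 → bucket 0 (collision)
693 → bucket 0 (collision)
Final buckets:
0: 864 -> 513 -> 774 -> 693
1: 649 -> 91 -> 937
2: -
3: -
4: -
5: -
6: 870
7: -
8: 413

3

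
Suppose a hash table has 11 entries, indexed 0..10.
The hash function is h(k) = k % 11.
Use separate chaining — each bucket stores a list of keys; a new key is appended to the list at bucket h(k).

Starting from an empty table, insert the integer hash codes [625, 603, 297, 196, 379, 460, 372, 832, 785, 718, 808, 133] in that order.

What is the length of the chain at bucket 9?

5

Insert 625: h=9, bucket 9 empty -> new chain.
Insert 603: h=9, bucket 9 nonempty -> append to chain.
Insert 297: h=0, bucket 0 empty -> new chain.
Insert 196: h=9, bucket 9 nonempty -> append to chain.
Insert 379: h=5, bucket 5 empty -> new chain.
Insert 460: h=9, bucket 9 nonempty -> append to chain.
Insert 372: h=9, bucket 9 nonempty -> append to chain.
Insert 832: h=7, bucket 7 empty -> new chain.
Insert 785: h=4, bucket 4 empty -> new chain.
Insert 718: h=3, bucket 3 empty -> new chain.
Insert 808: h=5, bucket 5 nonempty -> append to chain.
Insert 133: h=1, bucket 1 empty -> new chain.
Final buckets:
0: 297
1: 133
2: ∅
3: 718
4: 785
5: 379 -> 808
6: ∅
7: 832
8: ∅
9: 625 -> 603 -> 196 -> 460 -> 372
10: ∅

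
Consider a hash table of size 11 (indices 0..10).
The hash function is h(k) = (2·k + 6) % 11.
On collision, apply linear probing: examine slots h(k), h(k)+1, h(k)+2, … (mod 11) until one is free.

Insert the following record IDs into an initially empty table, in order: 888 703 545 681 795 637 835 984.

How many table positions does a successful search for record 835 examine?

5

888 hashes to 0; slot 0 is free -> place at 0.
703 hashes to 4; slot 4 is free -> place at 4.
545 hashes to 7; slot 7 is free -> place at 7.
681 hashes to 4; 4 taken -> place at 5.
795 hashes to 1; slot 1 is free -> place at 1.
637 hashes to 4; 4,5 taken -> place at 6.
835 hashes to 4; 4,5,6,7 taken -> place at 8.
984 hashes to 5; 5,6,7,8 taken -> place at 9.
Table: [888, 795, —, —, 703, 681, 637, 545, 835, 984, —]
Lookup 835: h=4, probe 4,5,6,7,8 → found at 8.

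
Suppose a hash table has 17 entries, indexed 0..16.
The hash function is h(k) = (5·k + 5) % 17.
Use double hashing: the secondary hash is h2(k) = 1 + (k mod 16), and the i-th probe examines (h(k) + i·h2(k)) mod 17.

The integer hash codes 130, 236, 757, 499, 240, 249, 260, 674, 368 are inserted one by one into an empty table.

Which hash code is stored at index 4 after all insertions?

674

130 hashes to 9; slot 9 is free => place at 9.
236 hashes to 12; slot 12 is free => place at 12.
757 hashes to 16; slot 16 is free => place at 16.
499 hashes to 1; slot 1 is free => place at 1.
240 hashes to 15; slot 15 is free => place at 15.
249 hashes to 9, h2=10; 9 taken => place at 2.
260 hashes to 13; slot 13 is free => place at 13.
674 hashes to 9, h2=3; 9,12,15,1 taken => place at 4.
368 hashes to 9, h2=1; 9 taken => place at 10.
Table: [_, 499, 249, _, 674, _, _, _, _, 130, 368, _, 236, 260, _, 240, 757]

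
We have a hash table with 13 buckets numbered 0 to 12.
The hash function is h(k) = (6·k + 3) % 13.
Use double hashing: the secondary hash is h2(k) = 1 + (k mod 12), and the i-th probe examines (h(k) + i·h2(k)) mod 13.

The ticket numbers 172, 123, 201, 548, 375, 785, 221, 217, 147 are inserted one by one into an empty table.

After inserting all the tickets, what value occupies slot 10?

172 hashes to 8; slot 8 is free -> place at 8.
123 hashes to 0; slot 0 is free -> place at 0.
201 hashes to 0, h2=10; 0 taken -> place at 10.
548 hashes to 2; slot 2 is free -> place at 2.
375 hashes to 4; slot 4 is free -> place at 4.
785 hashes to 7; slot 7 is free -> place at 7.
221 hashes to 3; slot 3 is free -> place at 3.
217 hashes to 5; slot 5 is free -> place at 5.
147 hashes to 1; slot 1 is free -> place at 1.
Table: [123, 147, 548, 221, 375, 217, —, 785, 172, —, 201, —, —]

201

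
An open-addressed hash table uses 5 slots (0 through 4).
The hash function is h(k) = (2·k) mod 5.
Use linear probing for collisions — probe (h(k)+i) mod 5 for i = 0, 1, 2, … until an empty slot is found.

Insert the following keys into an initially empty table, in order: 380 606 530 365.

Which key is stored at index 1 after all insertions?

380 hashes to 0; slot 0 is free => place at 0.
606 hashes to 2; slot 2 is free => place at 2.
530 hashes to 0; 0 taken => place at 1.
365 hashes to 0; 0,1,2 taken => place at 3.
Table: [380, 530, 606, 365, —]

530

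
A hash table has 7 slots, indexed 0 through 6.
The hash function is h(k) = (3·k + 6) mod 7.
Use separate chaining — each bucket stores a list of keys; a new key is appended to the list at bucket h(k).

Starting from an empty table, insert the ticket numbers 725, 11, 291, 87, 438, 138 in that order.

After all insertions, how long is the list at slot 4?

Insert 725: h=4, bucket 4 empty -> new chain.
Insert 11: h=4, bucket 4 nonempty -> append to chain.
Insert 291: h=4, bucket 4 nonempty -> append to chain.
Insert 87: h=1, bucket 1 empty -> new chain.
Insert 438: h=4, bucket 4 nonempty -> append to chain.
Insert 138: h=0, bucket 0 empty -> new chain.
Final buckets:
0: 138
1: 87
2: -
3: -
4: 725 -> 11 -> 291 -> 438
5: -
6: -

4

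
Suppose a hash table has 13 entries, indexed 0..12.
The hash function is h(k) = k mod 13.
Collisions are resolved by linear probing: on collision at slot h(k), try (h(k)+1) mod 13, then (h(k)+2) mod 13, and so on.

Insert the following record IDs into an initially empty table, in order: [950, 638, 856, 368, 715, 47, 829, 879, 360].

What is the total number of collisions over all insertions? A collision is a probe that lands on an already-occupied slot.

5

950 hashes to 1; slot 1 is free → place at 1.
638 hashes to 1; 1 taken → place at 2.
856 hashes to 11; slot 11 is free → place at 11.
368 hashes to 4; slot 4 is free → place at 4.
715 hashes to 0; slot 0 is free → place at 0.
47 hashes to 8; slot 8 is free → place at 8.
829 hashes to 10; slot 10 is free → place at 10.
879 hashes to 8; 8 taken → place at 9.
360 hashes to 9; 9,10,11 taken → place at 12.
Table: [715, 950, 638, -, 368, -, -, -, 47, 879, 829, 856, 360]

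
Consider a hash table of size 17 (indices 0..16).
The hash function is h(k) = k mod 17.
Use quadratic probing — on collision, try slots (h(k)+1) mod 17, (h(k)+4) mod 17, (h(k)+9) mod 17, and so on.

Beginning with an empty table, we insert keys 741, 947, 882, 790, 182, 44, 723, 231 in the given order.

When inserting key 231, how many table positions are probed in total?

Insert 741: h=10, slot 10 empty => index 10.
Insert 947: h=12, slot 12 empty => index 12.
Insert 882: h=15, slot 15 empty => index 15.
Insert 790: h=8, slot 8 empty => index 8.
Insert 182: h=12, slot 12 occupied => index 13.
Insert 44: h=10, slot 10 occupied => index 11.
Insert 723: h=9, slot 9 empty => index 9.
Insert 231: h=10, slots 10,11 occupied => index 14.
Table: [_, _, _, _, _, _, _, _, 790, 723, 741, 44, 947, 182, 231, 882, _]

3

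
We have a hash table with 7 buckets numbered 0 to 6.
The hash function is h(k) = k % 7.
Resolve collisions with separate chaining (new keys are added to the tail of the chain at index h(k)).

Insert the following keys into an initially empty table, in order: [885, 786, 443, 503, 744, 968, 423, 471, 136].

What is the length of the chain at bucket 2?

Insert 885: h=3, bucket 3 empty -> new chain.
Insert 786: h=2, bucket 2 empty -> new chain.
Insert 443: h=2, bucket 2 nonempty -> append to chain.
Insert 503: h=6, bucket 6 empty -> new chain.
Insert 744: h=2, bucket 2 nonempty -> append to chain.
Insert 968: h=2, bucket 2 nonempty -> append to chain.
Insert 423: h=3, bucket 3 nonempty -> append to chain.
Insert 471: h=2, bucket 2 nonempty -> append to chain.
Insert 136: h=3, bucket 3 nonempty -> append to chain.
Final buckets:
0: ∅
1: ∅
2: 786 -> 443 -> 744 -> 968 -> 471
3: 885 -> 423 -> 136
4: ∅
5: ∅
6: 503

5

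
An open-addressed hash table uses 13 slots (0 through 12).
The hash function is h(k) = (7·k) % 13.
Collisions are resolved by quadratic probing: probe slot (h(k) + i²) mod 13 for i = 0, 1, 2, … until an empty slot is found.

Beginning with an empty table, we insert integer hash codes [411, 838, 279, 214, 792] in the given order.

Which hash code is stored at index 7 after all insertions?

279

411: h=4 -> slot 4
838: h=3 -> slot 3
279: h=3, probe 3,4,7 -> slot 7
214: h=3, probe 3,4,7,12 -> slot 12
792: h=6 -> slot 6
Table: [-, -, -, 838, 411, -, 792, 279, -, -, -, -, 214]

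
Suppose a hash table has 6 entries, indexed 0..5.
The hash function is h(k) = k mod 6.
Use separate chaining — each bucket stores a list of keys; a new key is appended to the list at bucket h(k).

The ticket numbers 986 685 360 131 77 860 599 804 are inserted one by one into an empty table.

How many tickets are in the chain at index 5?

986 → bucket 2
685 → bucket 1
360 → bucket 0
131 → bucket 5
77 → bucket 5 (collision)
860 → bucket 2 (collision)
599 → bucket 5 (collision)
804 → bucket 0 (collision)
Final buckets:
0: 360 -> 804
1: 685
2: 986 -> 860
3: -
4: -
5: 131 -> 77 -> 599

3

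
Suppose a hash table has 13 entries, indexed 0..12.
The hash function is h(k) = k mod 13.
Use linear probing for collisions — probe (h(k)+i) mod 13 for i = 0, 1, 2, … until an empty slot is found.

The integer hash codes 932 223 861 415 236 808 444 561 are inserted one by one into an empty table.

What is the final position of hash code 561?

7

932: h=9 → slot 9
223: h=2 → slot 2
861: h=3 → slot 3
415: h=12 → slot 12
236: h=2, probe 2,3,4 → slot 4
808: h=2, probe 2,3,4,5 → slot 5
444: h=2, probe 2,3,4,5,6 → slot 6
561: h=2, probe 2,3,4,5,6,7 → slot 7
Table: [∅, ∅, 223, 861, 236, 808, 444, 561, ∅, 932, ∅, ∅, 415]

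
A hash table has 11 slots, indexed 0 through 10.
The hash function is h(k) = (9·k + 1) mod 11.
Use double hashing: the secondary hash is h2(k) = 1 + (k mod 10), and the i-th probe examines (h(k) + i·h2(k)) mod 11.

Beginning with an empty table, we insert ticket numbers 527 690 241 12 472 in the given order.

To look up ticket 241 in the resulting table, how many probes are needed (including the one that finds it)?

527 hashes to 3; slot 3 is free → place at 3.
690 hashes to 7; slot 7 is free → place at 7.
241 hashes to 3, h2=2; 3 taken → place at 5.
12 hashes to 10; slot 10 is free → place at 10.
472 hashes to 3, h2=3; 3 taken → place at 6.
Table: [—, —, —, 527, —, 241, 472, 690, —, —, 12]
Lookup 241: h=3, h2=2, probe 3,5 → found at 5.

2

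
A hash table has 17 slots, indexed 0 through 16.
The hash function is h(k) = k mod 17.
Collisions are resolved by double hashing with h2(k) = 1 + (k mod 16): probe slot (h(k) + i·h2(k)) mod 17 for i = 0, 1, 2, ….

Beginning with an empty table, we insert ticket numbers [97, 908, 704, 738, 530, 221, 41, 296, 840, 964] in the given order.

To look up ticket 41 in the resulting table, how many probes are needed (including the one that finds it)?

5

97 hashes to 12; slot 12 is free → place at 12.
908 hashes to 7; slot 7 is free → place at 7.
704 hashes to 7, h2=1; 7 taken → place at 8.
738 hashes to 7, h2=3; 7 taken → place at 10.
530 hashes to 3; slot 3 is free → place at 3.
221 hashes to 0; slot 0 is free → place at 0.
41 hashes to 7, h2=10; 7,0,10,3 taken → place at 13.
296 hashes to 7, h2=9; 7 taken → place at 16.
840 hashes to 7, h2=9; 7,16,8,0 taken → place at 9.
964 hashes to 12, h2=5; 12,0 taken → place at 5.
Table: [221, —, —, 530, —, 964, —, 908, 704, 840, 738, —, 97, 41, —, —, 296]
Lookup 41: h=7, h2=10, probe 7,0,10,3,13 → found at 13.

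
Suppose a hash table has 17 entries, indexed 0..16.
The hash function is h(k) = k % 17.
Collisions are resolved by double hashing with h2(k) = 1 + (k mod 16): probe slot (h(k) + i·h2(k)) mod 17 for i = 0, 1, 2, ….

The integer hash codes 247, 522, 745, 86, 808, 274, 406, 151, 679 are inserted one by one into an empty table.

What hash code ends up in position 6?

247: h=9 -> slot 9
522: h=12 -> slot 12
745: h=14 -> slot 14
86: h=1 -> slot 1
808: h=9, h2=9, probe 9,1,10 -> slot 10
274: h=2 -> slot 2
406: h=15 -> slot 15
151: h=15, h2=8, probe 15,6 -> slot 6
679: h=16 -> slot 16
Table: [., 86, 274, ., ., ., 151, ., ., 247, 808, ., 522, ., 745, 406, 679]

151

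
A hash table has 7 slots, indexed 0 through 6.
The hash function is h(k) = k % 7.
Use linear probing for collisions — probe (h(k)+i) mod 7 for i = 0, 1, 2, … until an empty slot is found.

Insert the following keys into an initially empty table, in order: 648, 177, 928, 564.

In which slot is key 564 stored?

6

648: h=4 => slot 4
177: h=2 => slot 2
928: h=4, probe 4,5 => slot 5
564: h=4, probe 4,5,6 => slot 6
Table: [., ., 177, ., 648, 928, 564]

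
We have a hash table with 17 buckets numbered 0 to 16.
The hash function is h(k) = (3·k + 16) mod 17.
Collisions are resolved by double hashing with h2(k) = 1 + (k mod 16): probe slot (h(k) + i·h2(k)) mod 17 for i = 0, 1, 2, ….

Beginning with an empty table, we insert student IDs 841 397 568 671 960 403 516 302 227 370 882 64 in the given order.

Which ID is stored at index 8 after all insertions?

227

841 hashes to 6; slot 6 is free → place at 6.
397 hashes to 0; slot 0 is free → place at 0.
568 hashes to 3; slot 3 is free → place at 3.
671 hashes to 6, h2=16; 6 taken → place at 5.
960 hashes to 6, h2=1; 6 taken → place at 7.
403 hashes to 1; slot 1 is free → place at 1.
516 hashes to 0, h2=5; 0,5 taken → place at 10.
302 hashes to 4; slot 4 is free → place at 4.
227 hashes to 0, h2=4; 0,4 taken → place at 8.
370 hashes to 4, h2=3; 4,7,10 taken → place at 13.
882 hashes to 10, h2=3; 10,13 taken → place at 16.
64 hashes to 4, h2=1; 4,5,6,7,8 taken → place at 9.
Table: [397, 403, ., 568, 302, 671, 841, 960, 227, 64, 516, ., ., 370, ., ., 882]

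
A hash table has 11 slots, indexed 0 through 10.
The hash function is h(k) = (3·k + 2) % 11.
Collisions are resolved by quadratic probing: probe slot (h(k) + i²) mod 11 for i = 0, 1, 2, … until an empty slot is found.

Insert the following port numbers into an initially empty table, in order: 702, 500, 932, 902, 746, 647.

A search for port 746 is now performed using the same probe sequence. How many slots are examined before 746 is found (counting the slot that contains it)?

2

Insert 702: h=7, slot 7 empty => index 7.
Insert 500: h=6, slot 6 empty => index 6.
Insert 932: h=4, slot 4 empty => index 4.
Insert 902: h=2, slot 2 empty => index 2.
Insert 746: h=7, slot 7 occupied => index 8.
Insert 647: h=7, slots 7,8 occupied => index 0.
Table: [647, -, 902, -, 932, -, 500, 702, 746, -, -]
Lookup 746: h=7, probe 7,8 → found at 8.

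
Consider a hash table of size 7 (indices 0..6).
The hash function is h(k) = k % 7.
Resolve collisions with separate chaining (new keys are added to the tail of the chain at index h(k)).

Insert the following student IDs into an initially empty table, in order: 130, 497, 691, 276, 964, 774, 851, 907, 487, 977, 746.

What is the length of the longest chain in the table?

7

130 -> bucket 4
497 -> bucket 0
691 -> bucket 5
276 -> bucket 3
964 -> bucket 5 (collision)
774 -> bucket 4 (collision)
851 -> bucket 4 (collision)
907 -> bucket 4 (collision)
487 -> bucket 4 (collision)
977 -> bucket 4 (collision)
746 -> bucket 4 (collision)
Final buckets:
0: 497
1: —
2: —
3: 276
4: 130 -> 774 -> 851 -> 907 -> 487 -> 977 -> 746
5: 691 -> 964
6: —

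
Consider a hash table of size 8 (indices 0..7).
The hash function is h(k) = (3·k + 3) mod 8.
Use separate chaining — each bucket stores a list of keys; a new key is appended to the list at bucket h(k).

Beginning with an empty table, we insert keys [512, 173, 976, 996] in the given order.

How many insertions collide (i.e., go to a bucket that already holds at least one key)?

Insert 512: h=3, bucket 3 empty -> new chain.
Insert 173: h=2, bucket 2 empty -> new chain.
Insert 976: h=3, bucket 3 nonempty -> append to chain.
Insert 996: h=7, bucket 7 empty -> new chain.
Final buckets:
0: ∅
1: ∅
2: 173
3: 512 -> 976
4: ∅
5: ∅
6: ∅
7: 996

1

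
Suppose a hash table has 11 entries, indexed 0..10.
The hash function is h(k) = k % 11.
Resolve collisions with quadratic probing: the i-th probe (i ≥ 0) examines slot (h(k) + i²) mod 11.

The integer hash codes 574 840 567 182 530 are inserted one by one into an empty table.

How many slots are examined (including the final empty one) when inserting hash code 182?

2

Insert 574: h=2, slot 2 empty → index 2.
Insert 840: h=4, slot 4 empty → index 4.
Insert 567: h=6, slot 6 empty → index 6.
Insert 182: h=6, slot 6 occupied → index 7.
Insert 530: h=2, slot 2 occupied → index 3.
Table: [., ., 574, 530, 840, ., 567, 182, ., ., .]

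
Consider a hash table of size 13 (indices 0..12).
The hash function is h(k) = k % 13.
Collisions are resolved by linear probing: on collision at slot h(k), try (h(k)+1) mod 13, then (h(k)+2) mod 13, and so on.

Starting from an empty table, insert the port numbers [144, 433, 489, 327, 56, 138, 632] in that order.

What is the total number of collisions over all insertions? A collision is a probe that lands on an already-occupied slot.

4

144: h=1 → slot 1
433: h=4 → slot 4
489: h=8 → slot 8
327: h=2 → slot 2
56: h=4, probe 4,5 → slot 5
138: h=8, probe 8,9 → slot 9
632: h=8, probe 8,9,10 → slot 10
Table: [., 144, 327, ., 433, 56, ., ., 489, 138, 632, ., .]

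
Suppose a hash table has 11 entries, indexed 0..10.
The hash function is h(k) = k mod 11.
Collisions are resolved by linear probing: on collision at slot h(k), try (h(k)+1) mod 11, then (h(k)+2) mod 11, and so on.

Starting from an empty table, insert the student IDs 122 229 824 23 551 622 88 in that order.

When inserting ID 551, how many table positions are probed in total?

Insert 122: h=1, slot 1 empty -> index 1.
Insert 229: h=9, slot 9 empty -> index 9.
Insert 824: h=10, slot 10 empty -> index 10.
Insert 23: h=1, slot 1 occupied -> index 2.
Insert 551: h=1, slots 1,2 occupied -> index 3.
Insert 622: h=6, slot 6 empty -> index 6.
Insert 88: h=0, slot 0 empty -> index 0.
Table: [88, 122, 23, 551, ∅, ∅, 622, ∅, ∅, 229, 824]

3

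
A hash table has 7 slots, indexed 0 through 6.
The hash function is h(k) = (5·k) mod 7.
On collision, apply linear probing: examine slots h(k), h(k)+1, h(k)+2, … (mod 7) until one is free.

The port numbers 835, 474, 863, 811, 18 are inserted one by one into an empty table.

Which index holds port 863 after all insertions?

Insert 835: h=3, slot 3 empty → index 3.
Insert 474: h=4, slot 4 empty → index 4.
Insert 863: h=3, slots 3,4 occupied → index 5.
Insert 811: h=2, slot 2 empty → index 2.
Insert 18: h=6, slot 6 empty → index 6.
Table: [-, -, 811, 835, 474, 863, 18]

5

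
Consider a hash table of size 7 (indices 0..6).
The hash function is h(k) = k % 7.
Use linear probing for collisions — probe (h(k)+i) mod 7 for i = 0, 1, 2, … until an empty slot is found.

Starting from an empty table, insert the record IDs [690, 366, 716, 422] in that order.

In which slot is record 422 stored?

5

690: h=4 → slot 4
366: h=2 → slot 2
716: h=2, probe 2,3 → slot 3
422: h=2, probe 2,3,4,5 → slot 5
Table: [∅, ∅, 366, 716, 690, 422, ∅]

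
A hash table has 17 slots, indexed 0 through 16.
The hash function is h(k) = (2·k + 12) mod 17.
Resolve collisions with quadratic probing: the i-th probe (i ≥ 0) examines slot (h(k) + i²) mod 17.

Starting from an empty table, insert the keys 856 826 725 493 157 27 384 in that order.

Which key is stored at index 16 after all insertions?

Insert 856: h=7, slot 7 empty -> index 7.
Insert 826: h=15, slot 15 empty -> index 15.
Insert 725: h=0, slot 0 empty -> index 0.
Insert 493: h=12, slot 12 empty -> index 12.
Insert 157: h=3, slot 3 empty -> index 3.
Insert 27: h=15, slot 15 occupied -> index 16.
Insert 384: h=15, slots 15,16 occupied -> index 2.
Table: [725, ., 384, 157, ., ., ., 856, ., ., ., ., 493, ., ., 826, 27]

27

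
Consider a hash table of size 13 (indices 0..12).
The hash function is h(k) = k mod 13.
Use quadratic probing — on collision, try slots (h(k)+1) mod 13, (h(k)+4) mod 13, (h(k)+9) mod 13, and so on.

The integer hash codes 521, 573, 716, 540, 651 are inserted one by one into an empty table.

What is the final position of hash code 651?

Insert 521: h=1, slot 1 empty -> index 1.
Insert 573: h=1, slot 1 occupied -> index 2.
Insert 716: h=1, slots 1,2 occupied -> index 5.
Insert 540: h=7, slot 7 empty -> index 7.
Insert 651: h=1, slots 1,2,5 occupied -> index 10.
Table: [∅, 521, 573, ∅, ∅, 716, ∅, 540, ∅, ∅, 651, ∅, ∅]

10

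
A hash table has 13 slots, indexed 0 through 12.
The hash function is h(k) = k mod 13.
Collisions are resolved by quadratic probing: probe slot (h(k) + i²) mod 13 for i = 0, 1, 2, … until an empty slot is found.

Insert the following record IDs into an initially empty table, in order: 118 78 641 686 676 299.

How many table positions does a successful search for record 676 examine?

118: h=1 → slot 1
78: h=0 → slot 0
641: h=4 → slot 4
686: h=10 → slot 10
676: h=0, probe 0,1,4,9 → slot 9
299: h=0, probe 0,1,4,9,3 → slot 3
Table: [78, 118, ., 299, 641, ., ., ., ., 676, 686, ., .]
Lookup 676: h=0, probe 0,1,4,9 → found at 9.

4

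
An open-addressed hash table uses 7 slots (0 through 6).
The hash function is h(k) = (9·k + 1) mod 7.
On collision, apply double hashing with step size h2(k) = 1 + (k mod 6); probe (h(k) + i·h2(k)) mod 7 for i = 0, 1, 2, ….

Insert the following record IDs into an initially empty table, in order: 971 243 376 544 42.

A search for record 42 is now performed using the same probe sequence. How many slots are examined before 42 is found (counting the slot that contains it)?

971 hashes to 4; slot 4 is free => place at 4.
243 hashes to 4, h2=4; 4 taken => place at 1.
376 hashes to 4, h2=5; 4 taken => place at 2.
544 hashes to 4, h2=5; 4,2 taken => place at 0.
42 hashes to 1, h2=1; 1,2 taken => place at 3.
Table: [544, 243, 376, 42, 971, _, _]
Lookup 42: h=1, h2=1, probe 1,2,3 → found at 3.

3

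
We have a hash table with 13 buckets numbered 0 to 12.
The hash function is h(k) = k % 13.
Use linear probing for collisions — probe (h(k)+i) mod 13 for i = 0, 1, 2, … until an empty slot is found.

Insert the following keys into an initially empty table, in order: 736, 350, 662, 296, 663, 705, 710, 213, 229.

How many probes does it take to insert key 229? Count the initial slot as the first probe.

Insert 736: h=8, slot 8 empty -> index 8.
Insert 350: h=12, slot 12 empty -> index 12.
Insert 662: h=12, slot 12 occupied -> index 0.
Insert 296: h=10, slot 10 empty -> index 10.
Insert 663: h=0, slot 0 occupied -> index 1.
Insert 705: h=3, slot 3 empty -> index 3.
Insert 710: h=8, slot 8 occupied -> index 9.
Insert 213: h=5, slot 5 empty -> index 5.
Insert 229: h=8, slots 8,9,10 occupied -> index 11.
Table: [662, 663, ∅, 705, ∅, 213, ∅, ∅, 736, 710, 296, 229, 350]

4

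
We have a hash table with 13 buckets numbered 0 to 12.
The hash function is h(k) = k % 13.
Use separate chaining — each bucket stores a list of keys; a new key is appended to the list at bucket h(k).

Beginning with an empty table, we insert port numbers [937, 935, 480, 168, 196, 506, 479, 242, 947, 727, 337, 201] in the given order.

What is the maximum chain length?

937 → bucket 1
935 → bucket 12
480 → bucket 12 (collision)
168 → bucket 12 (collision)
196 → bucket 1 (collision)
506 → bucket 12 (collision)
479 → bucket 11
242 → bucket 8
947 → bucket 11 (collision)
727 → bucket 12 (collision)
337 → bucket 12 (collision)
201 → bucket 6
Final buckets:
0: —
1: 937 -> 196
2: —
3: —
4: —
5: —
6: 201
7: —
8: 242
9: —
10: —
11: 479 -> 947
12: 935 -> 480 -> 168 -> 506 -> 727 -> 337

6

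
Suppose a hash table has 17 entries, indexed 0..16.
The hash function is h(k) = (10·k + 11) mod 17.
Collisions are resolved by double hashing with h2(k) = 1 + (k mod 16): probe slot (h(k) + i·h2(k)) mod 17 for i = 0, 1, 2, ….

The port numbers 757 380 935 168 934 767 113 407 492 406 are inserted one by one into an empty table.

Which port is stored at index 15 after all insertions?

406

Insert 757: h=16, slot 16 empty => index 16.
Insert 380: h=3, slot 3 empty => index 3.
Insert 935: h=11, slot 11 empty => index 11.
Insert 168: h=8, slot 8 empty => index 8.
Insert 934: h=1, slot 1 empty => index 1.
Insert 767: h=14, slot 14 empty => index 14.
Insert 113: h=2, slot 2 empty => index 2.
Insert 407: h=1, h2=8, slot 1 occupied => index 9.
Insert 492: h=1, h2=13, slots 1,14 occupied => index 10.
Insert 406: h=8, h2=7, slot 8 occupied => index 15.
Table: [∅, 934, 113, 380, ∅, ∅, ∅, ∅, 168, 407, 492, 935, ∅, ∅, 767, 406, 757]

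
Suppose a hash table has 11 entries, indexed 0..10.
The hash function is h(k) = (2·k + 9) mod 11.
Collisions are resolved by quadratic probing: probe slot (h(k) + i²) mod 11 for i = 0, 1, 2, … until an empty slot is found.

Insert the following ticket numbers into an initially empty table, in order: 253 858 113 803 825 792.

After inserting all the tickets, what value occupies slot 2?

253: h=9 → slot 9
858: h=9, probe 9,10 → slot 10
113: h=4 → slot 4
803: h=9, probe 9,10,2 → slot 2
825: h=9, probe 9,10,2,7 → slot 7
792: h=9, probe 9,10,2,7,3 → slot 3
Table: [., ., 803, 792, 113, ., ., 825, ., 253, 858]

803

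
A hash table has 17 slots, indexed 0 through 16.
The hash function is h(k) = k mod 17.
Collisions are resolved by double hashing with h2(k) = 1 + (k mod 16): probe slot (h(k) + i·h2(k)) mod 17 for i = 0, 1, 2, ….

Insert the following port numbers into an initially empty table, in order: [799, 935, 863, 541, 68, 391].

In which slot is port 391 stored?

16

799: h=0 → slot 0
935: h=0, h2=8, probe 0,8 → slot 8
863: h=13 → slot 13
541: h=14 → slot 14
68: h=0, h2=5, probe 0,5 → slot 5
391: h=0, h2=8, probe 0,8,16 → slot 16
Table: [799, _, _, _, _, 68, _, _, 935, _, _, _, _, 863, 541, _, 391]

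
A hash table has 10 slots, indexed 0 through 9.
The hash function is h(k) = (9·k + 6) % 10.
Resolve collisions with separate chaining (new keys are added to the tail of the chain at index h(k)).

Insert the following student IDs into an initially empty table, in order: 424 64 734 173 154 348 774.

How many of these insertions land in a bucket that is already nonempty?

424 → bucket 2
64 → bucket 2 (collision)
734 → bucket 2 (collision)
173 → bucket 3
154 → bucket 2 (collision)
348 → bucket 8
774 → bucket 2 (collision)
Final buckets:
0: ∅
1: ∅
2: 424 -> 64 -> 734 -> 154 -> 774
3: 173
4: ∅
5: ∅
6: ∅
7: ∅
8: 348
9: ∅

4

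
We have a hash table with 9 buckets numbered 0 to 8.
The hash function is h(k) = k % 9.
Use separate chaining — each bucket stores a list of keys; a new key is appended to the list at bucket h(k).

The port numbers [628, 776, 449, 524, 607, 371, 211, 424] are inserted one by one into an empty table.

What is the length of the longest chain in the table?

Insert 628: h=7, bucket 7 empty -> new chain.
Insert 776: h=2, bucket 2 empty -> new chain.
Insert 449: h=8, bucket 8 empty -> new chain.
Insert 524: h=2, bucket 2 nonempty -> append to chain.
Insert 607: h=4, bucket 4 empty -> new chain.
Insert 371: h=2, bucket 2 nonempty -> append to chain.
Insert 211: h=4, bucket 4 nonempty -> append to chain.
Insert 424: h=1, bucket 1 empty -> new chain.
Final buckets:
0: -
1: 424
2: 776 -> 524 -> 371
3: -
4: 607 -> 211
5: -
6: -
7: 628
8: 449

3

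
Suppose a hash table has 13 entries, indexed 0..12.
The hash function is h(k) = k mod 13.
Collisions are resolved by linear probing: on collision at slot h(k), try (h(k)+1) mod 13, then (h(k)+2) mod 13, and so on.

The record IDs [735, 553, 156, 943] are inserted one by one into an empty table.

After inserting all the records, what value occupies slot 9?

735 hashes to 7; slot 7 is free → place at 7.
553 hashes to 7; 7 taken → place at 8.
156 hashes to 0; slot 0 is free → place at 0.
943 hashes to 7; 7,8 taken → place at 9.
Table: [156, _, _, _, _, _, _, 735, 553, 943, _, _, _]

943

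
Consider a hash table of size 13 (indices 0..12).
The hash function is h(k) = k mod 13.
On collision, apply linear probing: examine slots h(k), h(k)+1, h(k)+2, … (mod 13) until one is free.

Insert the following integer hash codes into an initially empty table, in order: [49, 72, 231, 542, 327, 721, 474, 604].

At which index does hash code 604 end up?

12

49: h=10 => slot 10
72: h=7 => slot 7
231: h=10, probe 10,11 => slot 11
542: h=9 => slot 9
327: h=2 => slot 2
721: h=6 => slot 6
474: h=6, probe 6,7,8 => slot 8
604: h=6, probe 6,7,8,9,10,11,12 => slot 12
Table: [., ., 327, ., ., ., 721, 72, 474, 542, 49, 231, 604]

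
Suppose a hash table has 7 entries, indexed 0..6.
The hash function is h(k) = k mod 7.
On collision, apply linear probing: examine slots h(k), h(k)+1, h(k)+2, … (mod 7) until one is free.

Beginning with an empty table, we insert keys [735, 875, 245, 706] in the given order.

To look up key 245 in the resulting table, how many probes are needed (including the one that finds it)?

Insert 735: h=0, slot 0 empty → index 0.
Insert 875: h=0, slot 0 occupied → index 1.
Insert 245: h=0, slots 0,1 occupied → index 2.
Insert 706: h=6, slot 6 empty → index 6.
Table: [735, 875, 245, -, -, -, 706]
Lookup 245: h=0, probe 0,1,2 → found at 2.

3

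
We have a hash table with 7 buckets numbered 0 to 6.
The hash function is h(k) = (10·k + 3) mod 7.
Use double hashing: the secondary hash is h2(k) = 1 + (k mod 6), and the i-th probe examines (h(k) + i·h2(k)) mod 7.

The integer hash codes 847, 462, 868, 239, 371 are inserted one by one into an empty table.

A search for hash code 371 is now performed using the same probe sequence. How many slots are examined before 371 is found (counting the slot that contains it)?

2

Insert 847: h=3, slot 3 empty -> index 3.
Insert 462: h=3, h2=1, slot 3 occupied -> index 4.
Insert 868: h=3, h2=5, slot 3 occupied -> index 1.
Insert 239: h=6, slot 6 empty -> index 6.
Insert 371: h=3, h2=6, slot 3 occupied -> index 2.
Table: [_, 868, 371, 847, 462, _, 239]
Lookup 371: h=3, h2=6, probe 3,2 → found at 2.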